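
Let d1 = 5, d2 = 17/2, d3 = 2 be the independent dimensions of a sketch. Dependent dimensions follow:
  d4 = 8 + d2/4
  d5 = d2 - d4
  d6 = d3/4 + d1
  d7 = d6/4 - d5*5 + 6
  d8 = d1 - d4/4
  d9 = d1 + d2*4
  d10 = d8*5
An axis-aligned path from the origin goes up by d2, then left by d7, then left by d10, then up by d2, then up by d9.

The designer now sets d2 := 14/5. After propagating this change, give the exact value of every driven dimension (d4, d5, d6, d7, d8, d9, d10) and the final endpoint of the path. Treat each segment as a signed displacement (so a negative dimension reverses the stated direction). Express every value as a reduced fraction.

d4 = 87/10
d5 = -59/10
d6 = 11/2
d7 = 295/8
d8 = 113/40
d9 = 81/5
d10 = 113/8
endpoint = (-51, 109/5)

Apply edit: d2 := 14/5
  d4 = 8 + d2/4 = 87/10
  d5 = d2 - d4 = -59/10
  d6 = d3/4 + d1 = 11/2
  d7 = d6/4 - d5*5 + 6 = 295/8
  d8 = d1 - d4/4 = 113/40
  d9 = d1 + d2*4 = 81/5
  d10 = d8*5 = 113/8
Walk from origin (0, 0):
  seg 1: up by d2 = 14/5 → (0, 14/5)
  seg 2: left by d7 = 295/8 → (-295/8, 14/5)
  seg 3: left by d10 = 113/8 → (-51, 14/5)
  seg 4: up by d2 = 14/5 → (-51, 28/5)
  seg 5: up by d9 = 81/5 → (-51, 109/5)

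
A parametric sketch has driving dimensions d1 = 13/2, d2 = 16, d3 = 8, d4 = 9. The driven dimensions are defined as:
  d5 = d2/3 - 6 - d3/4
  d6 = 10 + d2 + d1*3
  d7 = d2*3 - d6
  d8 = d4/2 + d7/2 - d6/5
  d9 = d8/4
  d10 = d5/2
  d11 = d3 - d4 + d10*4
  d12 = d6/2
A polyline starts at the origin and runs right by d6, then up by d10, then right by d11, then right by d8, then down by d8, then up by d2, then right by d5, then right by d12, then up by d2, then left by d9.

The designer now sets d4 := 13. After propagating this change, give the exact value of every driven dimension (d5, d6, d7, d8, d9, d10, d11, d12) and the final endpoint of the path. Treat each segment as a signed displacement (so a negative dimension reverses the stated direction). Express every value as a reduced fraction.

d5 = -8/3
d6 = 91/2
d7 = 5/2
d8 = -27/20
d9 = -27/80
d10 = -4/3
d11 = -31/3
d12 = 91/4
endpoint = (4339/80, 1921/60)

Apply edit: d4 := 13
  d5 = d2/3 - 6 - d3/4 = -8/3
  d6 = 10 + d2 + d1*3 = 91/2
  d7 = d2*3 - d6 = 5/2
  d8 = d4/2 + d7/2 - d6/5 = -27/20
  d9 = d8/4 = -27/80
  d10 = d5/2 = -4/3
  d11 = d3 - d4 + d10*4 = -31/3
  d12 = d6/2 = 91/4
Walk from origin (0, 0):
  seg 1: right by d6 = 91/2 → (91/2, 0)
  seg 2: up by d10 = -4/3 → (91/2, -4/3)
  seg 3: right by d11 = -31/3 → (211/6, -4/3)
  seg 4: right by d8 = -27/20 → (2029/60, -4/3)
  seg 5: down by d8 = -27/20 → (2029/60, 1/60)
  seg 6: up by d2 = 16 → (2029/60, 961/60)
  seg 7: right by d5 = -8/3 → (623/20, 961/60)
  seg 8: right by d12 = 91/4 → (539/10, 961/60)
  seg 9: up by d2 = 16 → (539/10, 1921/60)
  seg 10: left by d9 = -27/80 → (4339/80, 1921/60)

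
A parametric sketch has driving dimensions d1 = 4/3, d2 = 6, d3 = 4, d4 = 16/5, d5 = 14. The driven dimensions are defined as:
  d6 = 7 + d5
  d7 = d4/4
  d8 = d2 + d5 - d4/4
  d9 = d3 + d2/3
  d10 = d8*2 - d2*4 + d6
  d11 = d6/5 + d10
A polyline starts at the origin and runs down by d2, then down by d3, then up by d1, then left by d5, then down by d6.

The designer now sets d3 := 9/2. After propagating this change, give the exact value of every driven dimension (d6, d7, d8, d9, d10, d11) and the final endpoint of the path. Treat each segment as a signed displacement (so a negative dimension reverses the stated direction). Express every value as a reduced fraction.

Apply edit: d3 := 9/2
  d6 = 7 + d5 = 21
  d7 = d4/4 = 4/5
  d8 = d2 + d5 - d4/4 = 96/5
  d9 = d3 + d2/3 = 13/2
  d10 = d8*2 - d2*4 + d6 = 177/5
  d11 = d6/5 + d10 = 198/5
Walk from origin (0, 0):
  seg 1: down by d2 = 6 → (0, -6)
  seg 2: down by d3 = 9/2 → (0, -21/2)
  seg 3: up by d1 = 4/3 → (0, -55/6)
  seg 4: left by d5 = 14 → (-14, -55/6)
  seg 5: down by d6 = 21 → (-14, -181/6)

d6 = 21
d7 = 4/5
d8 = 96/5
d9 = 13/2
d10 = 177/5
d11 = 198/5
endpoint = (-14, -181/6)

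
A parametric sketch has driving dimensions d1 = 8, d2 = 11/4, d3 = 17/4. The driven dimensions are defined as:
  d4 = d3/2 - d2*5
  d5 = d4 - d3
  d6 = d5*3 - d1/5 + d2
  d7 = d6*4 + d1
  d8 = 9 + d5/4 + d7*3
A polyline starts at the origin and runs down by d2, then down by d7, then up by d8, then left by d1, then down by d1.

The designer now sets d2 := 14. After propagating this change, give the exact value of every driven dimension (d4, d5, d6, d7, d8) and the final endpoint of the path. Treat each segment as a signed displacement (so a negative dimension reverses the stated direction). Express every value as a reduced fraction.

Apply edit: d2 := 14
  d4 = d3/2 - d2*5 = -543/8
  d5 = d4 - d3 = -577/8
  d6 = d5*3 - d1/5 + d2 = -8159/40
  d7 = d6*4 + d1 = -8079/10
  d8 = 9 + d5/4 + d7*3 = -389237/160
Walk from origin (0, 0):
  seg 1: down by d2 = 14 → (0, -14)
  seg 2: down by d7 = -8079/10 → (0, 7939/10)
  seg 3: up by d8 = -389237/160 → (0, -262213/160)
  seg 4: left by d1 = 8 → (-8, -262213/160)
  seg 5: down by d1 = 8 → (-8, -263493/160)

d4 = -543/8
d5 = -577/8
d6 = -8159/40
d7 = -8079/10
d8 = -389237/160
endpoint = (-8, -263493/160)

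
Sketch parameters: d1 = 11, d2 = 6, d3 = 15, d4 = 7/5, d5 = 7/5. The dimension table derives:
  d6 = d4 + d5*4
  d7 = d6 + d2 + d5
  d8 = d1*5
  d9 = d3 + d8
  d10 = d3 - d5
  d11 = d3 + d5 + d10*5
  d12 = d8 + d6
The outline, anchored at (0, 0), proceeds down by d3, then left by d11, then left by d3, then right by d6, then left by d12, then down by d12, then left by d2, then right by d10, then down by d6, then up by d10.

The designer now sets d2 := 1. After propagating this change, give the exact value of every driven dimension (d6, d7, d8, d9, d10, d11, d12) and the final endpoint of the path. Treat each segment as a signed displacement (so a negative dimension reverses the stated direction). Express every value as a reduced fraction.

d6 = 7
d7 = 47/5
d8 = 55
d9 = 70
d10 = 68/5
d11 = 422/5
d12 = 62
endpoint = (-709/5, -352/5)

Apply edit: d2 := 1
  d6 = d4 + d5*4 = 7
  d7 = d6 + d2 + d5 = 47/5
  d8 = d1*5 = 55
  d9 = d3 + d8 = 70
  d10 = d3 - d5 = 68/5
  d11 = d3 + d5 + d10*5 = 422/5
  d12 = d8 + d6 = 62
Walk from origin (0, 0):
  seg 1: down by d3 = 15 → (0, -15)
  seg 2: left by d11 = 422/5 → (-422/5, -15)
  seg 3: left by d3 = 15 → (-497/5, -15)
  seg 4: right by d6 = 7 → (-462/5, -15)
  seg 5: left by d12 = 62 → (-772/5, -15)
  seg 6: down by d12 = 62 → (-772/5, -77)
  seg 7: left by d2 = 1 → (-777/5, -77)
  seg 8: right by d10 = 68/5 → (-709/5, -77)
  seg 9: down by d6 = 7 → (-709/5, -84)
  seg 10: up by d10 = 68/5 → (-709/5, -352/5)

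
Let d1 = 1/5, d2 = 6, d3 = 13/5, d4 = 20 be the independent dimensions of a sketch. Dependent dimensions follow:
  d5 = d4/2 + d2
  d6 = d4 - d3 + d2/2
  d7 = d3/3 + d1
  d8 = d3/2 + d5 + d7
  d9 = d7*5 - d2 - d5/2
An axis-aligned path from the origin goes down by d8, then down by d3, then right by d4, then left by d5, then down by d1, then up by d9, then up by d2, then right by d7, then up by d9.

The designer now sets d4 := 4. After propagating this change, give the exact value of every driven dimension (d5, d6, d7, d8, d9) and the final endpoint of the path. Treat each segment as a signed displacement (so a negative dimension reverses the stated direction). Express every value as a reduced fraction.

d5 = 8
d6 = 22/5
d7 = 16/15
d8 = 311/30
d9 = -14/3
endpoint = (-44/15, -33/2)

Apply edit: d4 := 4
  d5 = d4/2 + d2 = 8
  d6 = d4 - d3 + d2/2 = 22/5
  d7 = d3/3 + d1 = 16/15
  d8 = d3/2 + d5 + d7 = 311/30
  d9 = d7*5 - d2 - d5/2 = -14/3
Walk from origin (0, 0):
  seg 1: down by d8 = 311/30 → (0, -311/30)
  seg 2: down by d3 = 13/5 → (0, -389/30)
  seg 3: right by d4 = 4 → (4, -389/30)
  seg 4: left by d5 = 8 → (-4, -389/30)
  seg 5: down by d1 = 1/5 → (-4, -79/6)
  seg 6: up by d9 = -14/3 → (-4, -107/6)
  seg 7: up by d2 = 6 → (-4, -71/6)
  seg 8: right by d7 = 16/15 → (-44/15, -71/6)
  seg 9: up by d9 = -14/3 → (-44/15, -33/2)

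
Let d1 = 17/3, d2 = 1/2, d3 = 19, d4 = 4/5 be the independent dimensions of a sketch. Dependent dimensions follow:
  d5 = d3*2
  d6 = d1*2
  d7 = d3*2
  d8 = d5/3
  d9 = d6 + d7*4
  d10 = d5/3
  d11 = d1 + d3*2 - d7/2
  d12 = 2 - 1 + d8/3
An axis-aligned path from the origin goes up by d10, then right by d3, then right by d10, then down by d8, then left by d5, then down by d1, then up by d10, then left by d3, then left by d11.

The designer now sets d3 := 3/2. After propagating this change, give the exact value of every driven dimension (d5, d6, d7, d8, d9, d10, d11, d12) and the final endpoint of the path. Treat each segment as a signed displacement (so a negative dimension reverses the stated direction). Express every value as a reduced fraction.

d5 = 3
d6 = 34/3
d7 = 3
d8 = 1
d9 = 70/3
d10 = 1
d11 = 43/6
d12 = 4/3
endpoint = (-55/6, -14/3)

Apply edit: d3 := 3/2
  d5 = d3*2 = 3
  d6 = d1*2 = 34/3
  d7 = d3*2 = 3
  d8 = d5/3 = 1
  d9 = d6 + d7*4 = 70/3
  d10 = d5/3 = 1
  d11 = d1 + d3*2 - d7/2 = 43/6
  d12 = 2 - 1 + d8/3 = 4/3
Walk from origin (0, 0):
  seg 1: up by d10 = 1 → (0, 1)
  seg 2: right by d3 = 3/2 → (3/2, 1)
  seg 3: right by d10 = 1 → (5/2, 1)
  seg 4: down by d8 = 1 → (5/2, 0)
  seg 5: left by d5 = 3 → (-1/2, 0)
  seg 6: down by d1 = 17/3 → (-1/2, -17/3)
  seg 7: up by d10 = 1 → (-1/2, -14/3)
  seg 8: left by d3 = 3/2 → (-2, -14/3)
  seg 9: left by d11 = 43/6 → (-55/6, -14/3)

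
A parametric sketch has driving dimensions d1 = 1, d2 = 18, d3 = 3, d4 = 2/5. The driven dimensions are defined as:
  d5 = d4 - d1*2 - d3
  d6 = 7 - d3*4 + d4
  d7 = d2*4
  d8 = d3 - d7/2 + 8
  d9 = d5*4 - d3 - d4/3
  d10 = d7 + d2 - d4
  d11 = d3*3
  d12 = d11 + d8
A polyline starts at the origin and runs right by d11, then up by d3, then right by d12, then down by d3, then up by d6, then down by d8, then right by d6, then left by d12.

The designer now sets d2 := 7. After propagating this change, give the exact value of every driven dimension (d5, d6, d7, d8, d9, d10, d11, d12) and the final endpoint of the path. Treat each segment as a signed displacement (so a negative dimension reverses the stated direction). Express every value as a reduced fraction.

Apply edit: d2 := 7
  d5 = d4 - d1*2 - d3 = -23/5
  d6 = 7 - d3*4 + d4 = -23/5
  d7 = d2*4 = 28
  d8 = d3 - d7/2 + 8 = -3
  d9 = d5*4 - d3 - d4/3 = -323/15
  d10 = d7 + d2 - d4 = 173/5
  d11 = d3*3 = 9
  d12 = d11 + d8 = 6
Walk from origin (0, 0):
  seg 1: right by d11 = 9 → (9, 0)
  seg 2: up by d3 = 3 → (9, 3)
  seg 3: right by d12 = 6 → (15, 3)
  seg 4: down by d3 = 3 → (15, 0)
  seg 5: up by d6 = -23/5 → (15, -23/5)
  seg 6: down by d8 = -3 → (15, -8/5)
  seg 7: right by d6 = -23/5 → (52/5, -8/5)
  seg 8: left by d12 = 6 → (22/5, -8/5)

d5 = -23/5
d6 = -23/5
d7 = 28
d8 = -3
d9 = -323/15
d10 = 173/5
d11 = 9
d12 = 6
endpoint = (22/5, -8/5)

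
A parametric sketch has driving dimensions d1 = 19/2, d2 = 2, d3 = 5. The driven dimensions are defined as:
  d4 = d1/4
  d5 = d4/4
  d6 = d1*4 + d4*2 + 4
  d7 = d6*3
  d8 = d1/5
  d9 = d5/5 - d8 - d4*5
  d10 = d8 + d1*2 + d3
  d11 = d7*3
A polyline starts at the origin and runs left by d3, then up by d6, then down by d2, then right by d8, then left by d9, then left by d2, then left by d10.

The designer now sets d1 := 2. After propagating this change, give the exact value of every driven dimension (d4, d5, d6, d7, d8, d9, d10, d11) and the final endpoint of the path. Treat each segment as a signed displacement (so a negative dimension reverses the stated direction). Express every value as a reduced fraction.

d4 = 1/2
d5 = 1/8
d6 = 13
d7 = 39
d8 = 2/5
d9 = -23/8
d10 = 47/5
d11 = 117
endpoint = (-105/8, 11)

Apply edit: d1 := 2
  d4 = d1/4 = 1/2
  d5 = d4/4 = 1/8
  d6 = d1*4 + d4*2 + 4 = 13
  d7 = d6*3 = 39
  d8 = d1/5 = 2/5
  d9 = d5/5 - d8 - d4*5 = -23/8
  d10 = d8 + d1*2 + d3 = 47/5
  d11 = d7*3 = 117
Walk from origin (0, 0):
  seg 1: left by d3 = 5 → (-5, 0)
  seg 2: up by d6 = 13 → (-5, 13)
  seg 3: down by d2 = 2 → (-5, 11)
  seg 4: right by d8 = 2/5 → (-23/5, 11)
  seg 5: left by d9 = -23/8 → (-69/40, 11)
  seg 6: left by d2 = 2 → (-149/40, 11)
  seg 7: left by d10 = 47/5 → (-105/8, 11)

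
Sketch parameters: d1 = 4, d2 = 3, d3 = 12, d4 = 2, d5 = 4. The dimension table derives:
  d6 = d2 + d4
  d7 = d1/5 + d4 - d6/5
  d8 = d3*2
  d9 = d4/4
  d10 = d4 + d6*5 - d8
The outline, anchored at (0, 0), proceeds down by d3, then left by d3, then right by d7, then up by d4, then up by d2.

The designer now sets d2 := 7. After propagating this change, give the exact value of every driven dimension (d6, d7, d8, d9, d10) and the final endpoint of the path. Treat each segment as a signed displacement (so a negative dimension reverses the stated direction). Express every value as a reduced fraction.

Apply edit: d2 := 7
  d6 = d2 + d4 = 9
  d7 = d1/5 + d4 - d6/5 = 1
  d8 = d3*2 = 24
  d9 = d4/4 = 1/2
  d10 = d4 + d6*5 - d8 = 23
Walk from origin (0, 0):
  seg 1: down by d3 = 12 → (0, -12)
  seg 2: left by d3 = 12 → (-12, -12)
  seg 3: right by d7 = 1 → (-11, -12)
  seg 4: up by d4 = 2 → (-11, -10)
  seg 5: up by d2 = 7 → (-11, -3)

d6 = 9
d7 = 1
d8 = 24
d9 = 1/2
d10 = 23
endpoint = (-11, -3)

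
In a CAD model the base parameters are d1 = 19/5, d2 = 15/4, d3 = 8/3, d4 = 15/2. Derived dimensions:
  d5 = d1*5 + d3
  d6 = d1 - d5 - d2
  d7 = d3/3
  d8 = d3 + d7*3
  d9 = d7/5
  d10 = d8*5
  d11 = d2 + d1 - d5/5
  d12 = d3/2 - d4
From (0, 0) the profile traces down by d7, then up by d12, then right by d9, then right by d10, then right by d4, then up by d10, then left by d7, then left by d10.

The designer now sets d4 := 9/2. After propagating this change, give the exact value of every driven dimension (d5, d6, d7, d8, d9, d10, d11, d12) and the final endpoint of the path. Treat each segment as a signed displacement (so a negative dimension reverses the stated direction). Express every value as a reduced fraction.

Apply edit: d4 := 9/2
  d5 = d1*5 + d3 = 65/3
  d6 = d1 - d5 - d2 = -1297/60
  d7 = d3/3 = 8/9
  d8 = d3 + d7*3 = 16/3
  d9 = d7/5 = 8/45
  d10 = d8*5 = 80/3
  d11 = d2 + d1 - d5/5 = 193/60
  d12 = d3/2 - d4 = -19/6
Walk from origin (0, 0):
  seg 1: down by d7 = 8/9 → (0, -8/9)
  seg 2: up by d12 = -19/6 → (0, -73/18)
  seg 3: right by d9 = 8/45 → (8/45, -73/18)
  seg 4: right by d10 = 80/3 → (1208/45, -73/18)
  seg 5: right by d4 = 9/2 → (2821/90, -73/18)
  seg 6: up by d10 = 80/3 → (2821/90, 407/18)
  seg 7: left by d7 = 8/9 → (2741/90, 407/18)
  seg 8: left by d10 = 80/3 → (341/90, 407/18)

d5 = 65/3
d6 = -1297/60
d7 = 8/9
d8 = 16/3
d9 = 8/45
d10 = 80/3
d11 = 193/60
d12 = -19/6
endpoint = (341/90, 407/18)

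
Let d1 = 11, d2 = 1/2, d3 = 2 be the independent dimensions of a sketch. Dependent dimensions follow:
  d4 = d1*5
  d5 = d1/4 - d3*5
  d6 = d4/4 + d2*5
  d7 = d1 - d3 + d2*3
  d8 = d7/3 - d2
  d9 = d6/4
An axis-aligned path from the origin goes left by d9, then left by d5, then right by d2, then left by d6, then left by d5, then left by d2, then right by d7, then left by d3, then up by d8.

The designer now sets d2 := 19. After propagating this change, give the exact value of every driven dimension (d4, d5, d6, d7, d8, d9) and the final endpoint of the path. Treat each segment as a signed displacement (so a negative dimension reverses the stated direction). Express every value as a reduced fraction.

d4 = 55
d5 = -29/4
d6 = 435/4
d7 = 66
d8 = 3
d9 = 435/16
endpoint = (-919/16, 3)

Apply edit: d2 := 19
  d4 = d1*5 = 55
  d5 = d1/4 - d3*5 = -29/4
  d6 = d4/4 + d2*5 = 435/4
  d7 = d1 - d3 + d2*3 = 66
  d8 = d7/3 - d2 = 3
  d9 = d6/4 = 435/16
Walk from origin (0, 0):
  seg 1: left by d9 = 435/16 → (-435/16, 0)
  seg 2: left by d5 = -29/4 → (-319/16, 0)
  seg 3: right by d2 = 19 → (-15/16, 0)
  seg 4: left by d6 = 435/4 → (-1755/16, 0)
  seg 5: left by d5 = -29/4 → (-1639/16, 0)
  seg 6: left by d2 = 19 → (-1943/16, 0)
  seg 7: right by d7 = 66 → (-887/16, 0)
  seg 8: left by d3 = 2 → (-919/16, 0)
  seg 9: up by d8 = 3 → (-919/16, 3)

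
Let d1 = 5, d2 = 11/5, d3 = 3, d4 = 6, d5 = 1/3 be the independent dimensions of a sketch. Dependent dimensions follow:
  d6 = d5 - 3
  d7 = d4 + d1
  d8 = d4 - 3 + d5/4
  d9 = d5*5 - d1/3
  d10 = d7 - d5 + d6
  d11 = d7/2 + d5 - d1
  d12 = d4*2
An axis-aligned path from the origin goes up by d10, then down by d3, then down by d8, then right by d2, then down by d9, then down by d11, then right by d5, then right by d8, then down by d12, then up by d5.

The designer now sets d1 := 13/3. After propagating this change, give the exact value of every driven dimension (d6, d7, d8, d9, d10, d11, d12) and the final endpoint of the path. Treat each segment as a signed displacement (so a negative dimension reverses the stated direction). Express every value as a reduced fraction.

d6 = -8/3
d7 = 31/3
d8 = 37/12
d9 = 2/9
d10 = 22/3
d11 = 7/6
d12 = 12
endpoint = (337/60, -425/36)

Apply edit: d1 := 13/3
  d6 = d5 - 3 = -8/3
  d7 = d4 + d1 = 31/3
  d8 = d4 - 3 + d5/4 = 37/12
  d9 = d5*5 - d1/3 = 2/9
  d10 = d7 - d5 + d6 = 22/3
  d11 = d7/2 + d5 - d1 = 7/6
  d12 = d4*2 = 12
Walk from origin (0, 0):
  seg 1: up by d10 = 22/3 → (0, 22/3)
  seg 2: down by d3 = 3 → (0, 13/3)
  seg 3: down by d8 = 37/12 → (0, 5/4)
  seg 4: right by d2 = 11/5 → (11/5, 5/4)
  seg 5: down by d9 = 2/9 → (11/5, 37/36)
  seg 6: down by d11 = 7/6 → (11/5, -5/36)
  seg 7: right by d5 = 1/3 → (38/15, -5/36)
  seg 8: right by d8 = 37/12 → (337/60, -5/36)
  seg 9: down by d12 = 12 → (337/60, -437/36)
  seg 10: up by d5 = 1/3 → (337/60, -425/36)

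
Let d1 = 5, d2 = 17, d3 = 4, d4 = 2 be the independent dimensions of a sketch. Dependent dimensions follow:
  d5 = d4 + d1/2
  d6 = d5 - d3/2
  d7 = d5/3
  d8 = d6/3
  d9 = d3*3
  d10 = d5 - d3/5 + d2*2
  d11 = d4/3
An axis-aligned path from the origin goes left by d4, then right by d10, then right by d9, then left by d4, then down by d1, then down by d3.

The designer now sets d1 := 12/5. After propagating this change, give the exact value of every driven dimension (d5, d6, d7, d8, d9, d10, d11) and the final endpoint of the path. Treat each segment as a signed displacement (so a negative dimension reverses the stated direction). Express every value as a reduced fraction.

Apply edit: d1 := 12/5
  d5 = d4 + d1/2 = 16/5
  d6 = d5 - d3/2 = 6/5
  d7 = d5/3 = 16/15
  d8 = d6/3 = 2/5
  d9 = d3*3 = 12
  d10 = d5 - d3/5 + d2*2 = 182/5
  d11 = d4/3 = 2/3
Walk from origin (0, 0):
  seg 1: left by d4 = 2 → (-2, 0)
  seg 2: right by d10 = 182/5 → (172/5, 0)
  seg 3: right by d9 = 12 → (232/5, 0)
  seg 4: left by d4 = 2 → (222/5, 0)
  seg 5: down by d1 = 12/5 → (222/5, -12/5)
  seg 6: down by d3 = 4 → (222/5, -32/5)

d5 = 16/5
d6 = 6/5
d7 = 16/15
d8 = 2/5
d9 = 12
d10 = 182/5
d11 = 2/3
endpoint = (222/5, -32/5)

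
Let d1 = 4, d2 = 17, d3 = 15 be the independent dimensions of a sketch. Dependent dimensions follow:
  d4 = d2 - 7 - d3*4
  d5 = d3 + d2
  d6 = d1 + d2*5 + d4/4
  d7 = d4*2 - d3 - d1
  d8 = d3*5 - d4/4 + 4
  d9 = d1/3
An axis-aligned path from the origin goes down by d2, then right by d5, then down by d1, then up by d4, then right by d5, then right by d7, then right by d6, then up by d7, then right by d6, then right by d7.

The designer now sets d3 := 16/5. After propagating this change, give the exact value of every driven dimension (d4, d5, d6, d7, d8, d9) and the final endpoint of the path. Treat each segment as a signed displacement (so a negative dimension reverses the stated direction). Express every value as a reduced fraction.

d4 = -14/5
d5 = 101/5
d6 = 883/10
d7 = -64/5
d8 = 207/10
d9 = 4/3
endpoint = (957/5, -183/5)

Apply edit: d3 := 16/5
  d4 = d2 - 7 - d3*4 = -14/5
  d5 = d3 + d2 = 101/5
  d6 = d1 + d2*5 + d4/4 = 883/10
  d7 = d4*2 - d3 - d1 = -64/5
  d8 = d3*5 - d4/4 + 4 = 207/10
  d9 = d1/3 = 4/3
Walk from origin (0, 0):
  seg 1: down by d2 = 17 → (0, -17)
  seg 2: right by d5 = 101/5 → (101/5, -17)
  seg 3: down by d1 = 4 → (101/5, -21)
  seg 4: up by d4 = -14/5 → (101/5, -119/5)
  seg 5: right by d5 = 101/5 → (202/5, -119/5)
  seg 6: right by d7 = -64/5 → (138/5, -119/5)
  seg 7: right by d6 = 883/10 → (1159/10, -119/5)
  seg 8: up by d7 = -64/5 → (1159/10, -183/5)
  seg 9: right by d6 = 883/10 → (1021/5, -183/5)
  seg 10: right by d7 = -64/5 → (957/5, -183/5)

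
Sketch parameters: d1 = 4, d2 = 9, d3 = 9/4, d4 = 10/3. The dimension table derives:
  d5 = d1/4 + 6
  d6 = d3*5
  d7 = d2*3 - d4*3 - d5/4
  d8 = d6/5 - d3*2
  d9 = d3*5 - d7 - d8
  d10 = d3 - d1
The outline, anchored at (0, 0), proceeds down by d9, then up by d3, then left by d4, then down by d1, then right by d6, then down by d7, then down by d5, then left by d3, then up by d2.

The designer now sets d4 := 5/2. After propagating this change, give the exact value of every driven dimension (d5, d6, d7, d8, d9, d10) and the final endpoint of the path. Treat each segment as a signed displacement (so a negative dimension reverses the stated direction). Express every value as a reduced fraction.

Apply edit: d4 := 5/2
  d5 = d1/4 + 6 = 7
  d6 = d3*5 = 45/4
  d7 = d2*3 - d4*3 - d5/4 = 71/4
  d8 = d6/5 - d3*2 = -9/4
  d9 = d3*5 - d7 - d8 = -17/4
  d10 = d3 - d1 = -7/4
Walk from origin (0, 0):
  seg 1: down by d9 = -17/4 → (0, 17/4)
  seg 2: up by d3 = 9/4 → (0, 13/2)
  seg 3: left by d4 = 5/2 → (-5/2, 13/2)
  seg 4: down by d1 = 4 → (-5/2, 5/2)
  seg 5: right by d6 = 45/4 → (35/4, 5/2)
  seg 6: down by d7 = 71/4 → (35/4, -61/4)
  seg 7: down by d5 = 7 → (35/4, -89/4)
  seg 8: left by d3 = 9/4 → (13/2, -89/4)
  seg 9: up by d2 = 9 → (13/2, -53/4)

d5 = 7
d6 = 45/4
d7 = 71/4
d8 = -9/4
d9 = -17/4
d10 = -7/4
endpoint = (13/2, -53/4)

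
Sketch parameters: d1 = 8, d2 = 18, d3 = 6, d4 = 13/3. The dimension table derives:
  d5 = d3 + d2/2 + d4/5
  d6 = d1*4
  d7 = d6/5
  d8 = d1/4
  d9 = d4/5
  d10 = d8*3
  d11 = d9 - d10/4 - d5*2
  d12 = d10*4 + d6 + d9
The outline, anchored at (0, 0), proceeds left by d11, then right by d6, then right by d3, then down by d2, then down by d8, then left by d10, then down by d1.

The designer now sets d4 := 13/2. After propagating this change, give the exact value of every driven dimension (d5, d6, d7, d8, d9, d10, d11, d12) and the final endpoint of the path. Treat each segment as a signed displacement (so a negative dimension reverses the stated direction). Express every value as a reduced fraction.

Apply edit: d4 := 13/2
  d5 = d3 + d2/2 + d4/5 = 163/10
  d6 = d1*4 = 32
  d7 = d6/5 = 32/5
  d8 = d1/4 = 2
  d9 = d4/5 = 13/10
  d10 = d8*3 = 6
  d11 = d9 - d10/4 - d5*2 = -164/5
  d12 = d10*4 + d6 + d9 = 573/10
Walk from origin (0, 0):
  seg 1: left by d11 = -164/5 → (164/5, 0)
  seg 2: right by d6 = 32 → (324/5, 0)
  seg 3: right by d3 = 6 → (354/5, 0)
  seg 4: down by d2 = 18 → (354/5, -18)
  seg 5: down by d8 = 2 → (354/5, -20)
  seg 6: left by d10 = 6 → (324/5, -20)
  seg 7: down by d1 = 8 → (324/5, -28)

d5 = 163/10
d6 = 32
d7 = 32/5
d8 = 2
d9 = 13/10
d10 = 6
d11 = -164/5
d12 = 573/10
endpoint = (324/5, -28)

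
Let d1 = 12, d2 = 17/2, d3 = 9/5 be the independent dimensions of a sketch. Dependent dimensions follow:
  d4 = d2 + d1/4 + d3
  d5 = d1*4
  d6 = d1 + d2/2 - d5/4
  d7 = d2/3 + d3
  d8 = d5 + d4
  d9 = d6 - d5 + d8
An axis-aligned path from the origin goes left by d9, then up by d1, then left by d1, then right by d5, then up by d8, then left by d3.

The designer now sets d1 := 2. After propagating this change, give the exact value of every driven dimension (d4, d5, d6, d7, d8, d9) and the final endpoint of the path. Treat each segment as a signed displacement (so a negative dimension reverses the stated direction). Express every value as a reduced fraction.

Apply edit: d1 := 2
  d4 = d2 + d1/4 + d3 = 54/5
  d5 = d1*4 = 8
  d6 = d1 + d2/2 - d5/4 = 17/4
  d7 = d2/3 + d3 = 139/30
  d8 = d5 + d4 = 94/5
  d9 = d6 - d5 + d8 = 301/20
Walk from origin (0, 0):
  seg 1: left by d9 = 301/20 → (-301/20, 0)
  seg 2: up by d1 = 2 → (-301/20, 2)
  seg 3: left by d1 = 2 → (-341/20, 2)
  seg 4: right by d5 = 8 → (-181/20, 2)
  seg 5: up by d8 = 94/5 → (-181/20, 104/5)
  seg 6: left by d3 = 9/5 → (-217/20, 104/5)

d4 = 54/5
d5 = 8
d6 = 17/4
d7 = 139/30
d8 = 94/5
d9 = 301/20
endpoint = (-217/20, 104/5)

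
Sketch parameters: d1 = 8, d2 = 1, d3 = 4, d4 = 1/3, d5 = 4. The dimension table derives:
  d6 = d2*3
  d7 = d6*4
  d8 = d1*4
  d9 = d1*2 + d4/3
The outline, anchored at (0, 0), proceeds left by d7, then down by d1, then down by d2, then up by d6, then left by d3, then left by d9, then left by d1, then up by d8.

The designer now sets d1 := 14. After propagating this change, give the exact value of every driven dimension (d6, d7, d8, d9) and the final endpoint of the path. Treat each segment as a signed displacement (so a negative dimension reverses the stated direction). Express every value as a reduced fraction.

Apply edit: d1 := 14
  d6 = d2*3 = 3
  d7 = d6*4 = 12
  d8 = d1*4 = 56
  d9 = d1*2 + d4/3 = 253/9
Walk from origin (0, 0):
  seg 1: left by d7 = 12 → (-12, 0)
  seg 2: down by d1 = 14 → (-12, -14)
  seg 3: down by d2 = 1 → (-12, -15)
  seg 4: up by d6 = 3 → (-12, -12)
  seg 5: left by d3 = 4 → (-16, -12)
  seg 6: left by d9 = 253/9 → (-397/9, -12)
  seg 7: left by d1 = 14 → (-523/9, -12)
  seg 8: up by d8 = 56 → (-523/9, 44)

d6 = 3
d7 = 12
d8 = 56
d9 = 253/9
endpoint = (-523/9, 44)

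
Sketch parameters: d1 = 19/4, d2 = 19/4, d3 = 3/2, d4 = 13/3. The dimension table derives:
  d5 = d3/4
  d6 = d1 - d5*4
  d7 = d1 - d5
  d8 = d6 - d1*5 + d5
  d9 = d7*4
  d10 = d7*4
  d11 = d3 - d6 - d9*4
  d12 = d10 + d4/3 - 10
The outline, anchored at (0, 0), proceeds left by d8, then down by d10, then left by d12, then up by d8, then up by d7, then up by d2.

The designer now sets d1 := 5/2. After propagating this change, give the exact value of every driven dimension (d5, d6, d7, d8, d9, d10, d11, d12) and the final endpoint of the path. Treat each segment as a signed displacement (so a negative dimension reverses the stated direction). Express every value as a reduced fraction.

Apply edit: d1 := 5/2
  d5 = d3/4 = 3/8
  d6 = d1 - d5*4 = 1
  d7 = d1 - d5 = 17/8
  d8 = d6 - d1*5 + d5 = -89/8
  d9 = d7*4 = 17/2
  d10 = d7*4 = 17/2
  d11 = d3 - d6 - d9*4 = -67/2
  d12 = d10 + d4/3 - 10 = -1/18
Walk from origin (0, 0):
  seg 1: left by d8 = -89/8 → (89/8, 0)
  seg 2: down by d10 = 17/2 → (89/8, -17/2)
  seg 3: left by d12 = -1/18 → (805/72, -17/2)
  seg 4: up by d8 = -89/8 → (805/72, -157/8)
  seg 5: up by d7 = 17/8 → (805/72, -35/2)
  seg 6: up by d2 = 19/4 → (805/72, -51/4)

d5 = 3/8
d6 = 1
d7 = 17/8
d8 = -89/8
d9 = 17/2
d10 = 17/2
d11 = -67/2
d12 = -1/18
endpoint = (805/72, -51/4)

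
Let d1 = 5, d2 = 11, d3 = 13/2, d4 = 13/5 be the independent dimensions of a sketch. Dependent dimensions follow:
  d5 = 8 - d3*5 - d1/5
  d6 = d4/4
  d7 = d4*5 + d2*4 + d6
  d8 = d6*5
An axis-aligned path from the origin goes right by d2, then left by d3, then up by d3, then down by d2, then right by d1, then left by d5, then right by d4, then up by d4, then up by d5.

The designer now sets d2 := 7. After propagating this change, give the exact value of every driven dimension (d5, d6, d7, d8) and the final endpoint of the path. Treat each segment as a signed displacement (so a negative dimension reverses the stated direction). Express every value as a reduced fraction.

d5 = -51/2
d6 = 13/20
d7 = 833/20
d8 = 13/4
endpoint = (168/5, -117/5)

Apply edit: d2 := 7
  d5 = 8 - d3*5 - d1/5 = -51/2
  d6 = d4/4 = 13/20
  d7 = d4*5 + d2*4 + d6 = 833/20
  d8 = d6*5 = 13/4
Walk from origin (0, 0):
  seg 1: right by d2 = 7 → (7, 0)
  seg 2: left by d3 = 13/2 → (1/2, 0)
  seg 3: up by d3 = 13/2 → (1/2, 13/2)
  seg 4: down by d2 = 7 → (1/2, -1/2)
  seg 5: right by d1 = 5 → (11/2, -1/2)
  seg 6: left by d5 = -51/2 → (31, -1/2)
  seg 7: right by d4 = 13/5 → (168/5, -1/2)
  seg 8: up by d4 = 13/5 → (168/5, 21/10)
  seg 9: up by d5 = -51/2 → (168/5, -117/5)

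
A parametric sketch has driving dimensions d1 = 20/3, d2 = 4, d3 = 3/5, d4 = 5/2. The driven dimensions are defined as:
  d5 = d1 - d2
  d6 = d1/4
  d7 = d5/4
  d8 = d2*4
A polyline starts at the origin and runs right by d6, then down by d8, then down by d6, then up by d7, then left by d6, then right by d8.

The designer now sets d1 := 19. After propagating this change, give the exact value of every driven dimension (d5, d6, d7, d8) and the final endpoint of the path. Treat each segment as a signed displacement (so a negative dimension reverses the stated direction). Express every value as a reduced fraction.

Apply edit: d1 := 19
  d5 = d1 - d2 = 15
  d6 = d1/4 = 19/4
  d7 = d5/4 = 15/4
  d8 = d2*4 = 16
Walk from origin (0, 0):
  seg 1: right by d6 = 19/4 → (19/4, 0)
  seg 2: down by d8 = 16 → (19/4, -16)
  seg 3: down by d6 = 19/4 → (19/4, -83/4)
  seg 4: up by d7 = 15/4 → (19/4, -17)
  seg 5: left by d6 = 19/4 → (0, -17)
  seg 6: right by d8 = 16 → (16, -17)

d5 = 15
d6 = 19/4
d7 = 15/4
d8 = 16
endpoint = (16, -17)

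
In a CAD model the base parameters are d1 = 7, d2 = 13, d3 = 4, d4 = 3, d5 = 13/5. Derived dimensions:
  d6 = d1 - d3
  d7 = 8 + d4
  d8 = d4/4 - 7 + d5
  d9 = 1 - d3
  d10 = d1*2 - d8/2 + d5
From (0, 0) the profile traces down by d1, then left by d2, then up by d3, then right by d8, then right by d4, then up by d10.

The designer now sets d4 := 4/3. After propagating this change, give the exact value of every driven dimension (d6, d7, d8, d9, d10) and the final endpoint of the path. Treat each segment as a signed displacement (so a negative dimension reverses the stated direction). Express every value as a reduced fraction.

d6 = 3
d7 = 28/3
d8 = -61/15
d9 = -3
d10 = 559/30
endpoint = (-236/15, 469/30)

Apply edit: d4 := 4/3
  d6 = d1 - d3 = 3
  d7 = 8 + d4 = 28/3
  d8 = d4/4 - 7 + d5 = -61/15
  d9 = 1 - d3 = -3
  d10 = d1*2 - d8/2 + d5 = 559/30
Walk from origin (0, 0):
  seg 1: down by d1 = 7 → (0, -7)
  seg 2: left by d2 = 13 → (-13, -7)
  seg 3: up by d3 = 4 → (-13, -3)
  seg 4: right by d8 = -61/15 → (-256/15, -3)
  seg 5: right by d4 = 4/3 → (-236/15, -3)
  seg 6: up by d10 = 559/30 → (-236/15, 469/30)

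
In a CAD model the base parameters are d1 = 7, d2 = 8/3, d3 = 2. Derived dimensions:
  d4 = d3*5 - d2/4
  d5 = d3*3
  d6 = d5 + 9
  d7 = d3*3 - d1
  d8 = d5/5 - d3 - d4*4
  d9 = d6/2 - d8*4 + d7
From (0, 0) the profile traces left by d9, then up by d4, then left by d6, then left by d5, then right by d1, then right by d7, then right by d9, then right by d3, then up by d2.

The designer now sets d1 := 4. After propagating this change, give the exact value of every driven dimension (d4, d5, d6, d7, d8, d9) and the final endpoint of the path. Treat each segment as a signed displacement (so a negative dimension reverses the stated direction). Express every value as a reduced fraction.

d4 = 28/3
d5 = 6
d6 = 15
d7 = 2
d8 = -572/15
d9 = 4861/30
endpoint = (-13, 12)

Apply edit: d1 := 4
  d4 = d3*5 - d2/4 = 28/3
  d5 = d3*3 = 6
  d6 = d5 + 9 = 15
  d7 = d3*3 - d1 = 2
  d8 = d5/5 - d3 - d4*4 = -572/15
  d9 = d6/2 - d8*4 + d7 = 4861/30
Walk from origin (0, 0):
  seg 1: left by d9 = 4861/30 → (-4861/30, 0)
  seg 2: up by d4 = 28/3 → (-4861/30, 28/3)
  seg 3: left by d6 = 15 → (-5311/30, 28/3)
  seg 4: left by d5 = 6 → (-5491/30, 28/3)
  seg 5: right by d1 = 4 → (-5371/30, 28/3)
  seg 6: right by d7 = 2 → (-5311/30, 28/3)
  seg 7: right by d9 = 4861/30 → (-15, 28/3)
  seg 8: right by d3 = 2 → (-13, 28/3)
  seg 9: up by d2 = 8/3 → (-13, 12)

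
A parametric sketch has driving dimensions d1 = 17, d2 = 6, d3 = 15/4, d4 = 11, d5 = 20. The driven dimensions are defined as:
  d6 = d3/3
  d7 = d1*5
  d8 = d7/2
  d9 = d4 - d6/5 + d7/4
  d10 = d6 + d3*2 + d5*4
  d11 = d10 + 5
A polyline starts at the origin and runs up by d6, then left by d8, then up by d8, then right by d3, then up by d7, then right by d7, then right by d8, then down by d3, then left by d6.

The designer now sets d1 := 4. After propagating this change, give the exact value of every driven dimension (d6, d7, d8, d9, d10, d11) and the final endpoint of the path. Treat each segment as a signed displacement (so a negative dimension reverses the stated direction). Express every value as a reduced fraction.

d6 = 5/4
d7 = 20
d8 = 10
d9 = 63/4
d10 = 355/4
d11 = 375/4
endpoint = (45/2, 55/2)

Apply edit: d1 := 4
  d6 = d3/3 = 5/4
  d7 = d1*5 = 20
  d8 = d7/2 = 10
  d9 = d4 - d6/5 + d7/4 = 63/4
  d10 = d6 + d3*2 + d5*4 = 355/4
  d11 = d10 + 5 = 375/4
Walk from origin (0, 0):
  seg 1: up by d6 = 5/4 → (0, 5/4)
  seg 2: left by d8 = 10 → (-10, 5/4)
  seg 3: up by d8 = 10 → (-10, 45/4)
  seg 4: right by d3 = 15/4 → (-25/4, 45/4)
  seg 5: up by d7 = 20 → (-25/4, 125/4)
  seg 6: right by d7 = 20 → (55/4, 125/4)
  seg 7: right by d8 = 10 → (95/4, 125/4)
  seg 8: down by d3 = 15/4 → (95/4, 55/2)
  seg 9: left by d6 = 5/4 → (45/2, 55/2)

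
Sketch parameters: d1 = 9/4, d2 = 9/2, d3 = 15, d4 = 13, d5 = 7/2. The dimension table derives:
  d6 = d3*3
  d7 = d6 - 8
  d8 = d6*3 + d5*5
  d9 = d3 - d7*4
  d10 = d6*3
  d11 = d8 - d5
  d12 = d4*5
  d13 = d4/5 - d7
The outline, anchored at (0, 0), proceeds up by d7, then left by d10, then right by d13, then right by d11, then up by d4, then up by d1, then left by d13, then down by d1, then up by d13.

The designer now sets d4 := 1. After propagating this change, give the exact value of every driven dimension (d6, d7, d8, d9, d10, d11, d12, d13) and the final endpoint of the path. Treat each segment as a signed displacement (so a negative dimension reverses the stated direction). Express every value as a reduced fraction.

Apply edit: d4 := 1
  d6 = d3*3 = 45
  d7 = d6 - 8 = 37
  d8 = d6*3 + d5*5 = 305/2
  d9 = d3 - d7*4 = -133
  d10 = d6*3 = 135
  d11 = d8 - d5 = 149
  d12 = d4*5 = 5
  d13 = d4/5 - d7 = -184/5
Walk from origin (0, 0):
  seg 1: up by d7 = 37 → (0, 37)
  seg 2: left by d10 = 135 → (-135, 37)
  seg 3: right by d13 = -184/5 → (-859/5, 37)
  seg 4: right by d11 = 149 → (-114/5, 37)
  seg 5: up by d4 = 1 → (-114/5, 38)
  seg 6: up by d1 = 9/4 → (-114/5, 161/4)
  seg 7: left by d13 = -184/5 → (14, 161/4)
  seg 8: down by d1 = 9/4 → (14, 38)
  seg 9: up by d13 = -184/5 → (14, 6/5)

d6 = 45
d7 = 37
d8 = 305/2
d9 = -133
d10 = 135
d11 = 149
d12 = 5
d13 = -184/5
endpoint = (14, 6/5)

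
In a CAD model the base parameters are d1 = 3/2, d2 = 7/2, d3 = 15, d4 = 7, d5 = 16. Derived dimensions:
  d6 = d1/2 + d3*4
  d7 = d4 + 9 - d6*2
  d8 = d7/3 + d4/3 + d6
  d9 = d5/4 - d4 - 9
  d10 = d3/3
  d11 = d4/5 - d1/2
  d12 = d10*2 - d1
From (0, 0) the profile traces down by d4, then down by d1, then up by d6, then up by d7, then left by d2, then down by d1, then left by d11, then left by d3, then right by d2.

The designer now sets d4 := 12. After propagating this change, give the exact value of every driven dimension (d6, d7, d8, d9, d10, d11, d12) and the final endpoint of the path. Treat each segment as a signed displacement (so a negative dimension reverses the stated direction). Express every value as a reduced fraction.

d6 = 243/4
d7 = -201/2
d8 = 125/4
d9 = -17
d10 = 5
d11 = 33/20
d12 = 17/2
endpoint = (-333/20, -219/4)

Apply edit: d4 := 12
  d6 = d1/2 + d3*4 = 243/4
  d7 = d4 + 9 - d6*2 = -201/2
  d8 = d7/3 + d4/3 + d6 = 125/4
  d9 = d5/4 - d4 - 9 = -17
  d10 = d3/3 = 5
  d11 = d4/5 - d1/2 = 33/20
  d12 = d10*2 - d1 = 17/2
Walk from origin (0, 0):
  seg 1: down by d4 = 12 → (0, -12)
  seg 2: down by d1 = 3/2 → (0, -27/2)
  seg 3: up by d6 = 243/4 → (0, 189/4)
  seg 4: up by d7 = -201/2 → (0, -213/4)
  seg 5: left by d2 = 7/2 → (-7/2, -213/4)
  seg 6: down by d1 = 3/2 → (-7/2, -219/4)
  seg 7: left by d11 = 33/20 → (-103/20, -219/4)
  seg 8: left by d3 = 15 → (-403/20, -219/4)
  seg 9: right by d2 = 7/2 → (-333/20, -219/4)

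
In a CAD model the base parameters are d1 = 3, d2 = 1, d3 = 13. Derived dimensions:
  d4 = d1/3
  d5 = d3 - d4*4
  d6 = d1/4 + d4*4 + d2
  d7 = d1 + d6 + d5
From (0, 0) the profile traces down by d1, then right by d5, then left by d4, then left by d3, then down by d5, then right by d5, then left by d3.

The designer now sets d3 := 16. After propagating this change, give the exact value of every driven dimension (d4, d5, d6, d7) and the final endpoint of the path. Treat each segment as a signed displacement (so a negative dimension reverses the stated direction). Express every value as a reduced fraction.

Apply edit: d3 := 16
  d4 = d1/3 = 1
  d5 = d3 - d4*4 = 12
  d6 = d1/4 + d4*4 + d2 = 23/4
  d7 = d1 + d6 + d5 = 83/4
Walk from origin (0, 0):
  seg 1: down by d1 = 3 → (0, -3)
  seg 2: right by d5 = 12 → (12, -3)
  seg 3: left by d4 = 1 → (11, -3)
  seg 4: left by d3 = 16 → (-5, -3)
  seg 5: down by d5 = 12 → (-5, -15)
  seg 6: right by d5 = 12 → (7, -15)
  seg 7: left by d3 = 16 → (-9, -15)

d4 = 1
d5 = 12
d6 = 23/4
d7 = 83/4
endpoint = (-9, -15)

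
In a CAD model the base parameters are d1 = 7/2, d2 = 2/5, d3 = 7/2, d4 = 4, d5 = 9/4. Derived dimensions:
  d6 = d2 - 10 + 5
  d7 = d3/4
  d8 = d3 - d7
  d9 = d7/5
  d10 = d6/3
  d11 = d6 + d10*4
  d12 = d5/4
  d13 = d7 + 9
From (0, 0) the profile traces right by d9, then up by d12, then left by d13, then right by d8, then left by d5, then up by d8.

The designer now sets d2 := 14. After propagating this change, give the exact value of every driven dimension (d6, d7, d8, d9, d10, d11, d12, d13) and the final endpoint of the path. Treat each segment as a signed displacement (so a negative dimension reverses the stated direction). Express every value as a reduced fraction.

d6 = 9
d7 = 7/8
d8 = 21/8
d9 = 7/40
d10 = 3
d11 = 21
d12 = 9/16
d13 = 79/8
endpoint = (-373/40, 51/16)

Apply edit: d2 := 14
  d6 = d2 - 10 + 5 = 9
  d7 = d3/4 = 7/8
  d8 = d3 - d7 = 21/8
  d9 = d7/5 = 7/40
  d10 = d6/3 = 3
  d11 = d6 + d10*4 = 21
  d12 = d5/4 = 9/16
  d13 = d7 + 9 = 79/8
Walk from origin (0, 0):
  seg 1: right by d9 = 7/40 → (7/40, 0)
  seg 2: up by d12 = 9/16 → (7/40, 9/16)
  seg 3: left by d13 = 79/8 → (-97/10, 9/16)
  seg 4: right by d8 = 21/8 → (-283/40, 9/16)
  seg 5: left by d5 = 9/4 → (-373/40, 9/16)
  seg 6: up by d8 = 21/8 → (-373/40, 51/16)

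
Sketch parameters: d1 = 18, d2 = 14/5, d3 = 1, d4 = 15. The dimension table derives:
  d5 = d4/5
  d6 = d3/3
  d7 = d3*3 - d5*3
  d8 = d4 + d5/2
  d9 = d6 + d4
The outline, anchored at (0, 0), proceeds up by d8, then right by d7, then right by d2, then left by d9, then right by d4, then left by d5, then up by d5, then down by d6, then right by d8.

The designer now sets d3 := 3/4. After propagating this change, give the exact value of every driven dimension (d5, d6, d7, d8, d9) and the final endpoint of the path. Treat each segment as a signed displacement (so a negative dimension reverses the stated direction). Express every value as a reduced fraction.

Apply edit: d3 := 3/4
  d5 = d4/5 = 3
  d6 = d3/3 = 1/4
  d7 = d3*3 - d5*3 = -27/4
  d8 = d4 + d5/2 = 33/2
  d9 = d6 + d4 = 61/4
Walk from origin (0, 0):
  seg 1: up by d8 = 33/2 → (0, 33/2)
  seg 2: right by d7 = -27/4 → (-27/4, 33/2)
  seg 3: right by d2 = 14/5 → (-79/20, 33/2)
  seg 4: left by d9 = 61/4 → (-96/5, 33/2)
  seg 5: right by d4 = 15 → (-21/5, 33/2)
  seg 6: left by d5 = 3 → (-36/5, 33/2)
  seg 7: up by d5 = 3 → (-36/5, 39/2)
  seg 8: down by d6 = 1/4 → (-36/5, 77/4)
  seg 9: right by d8 = 33/2 → (93/10, 77/4)

d5 = 3
d6 = 1/4
d7 = -27/4
d8 = 33/2
d9 = 61/4
endpoint = (93/10, 77/4)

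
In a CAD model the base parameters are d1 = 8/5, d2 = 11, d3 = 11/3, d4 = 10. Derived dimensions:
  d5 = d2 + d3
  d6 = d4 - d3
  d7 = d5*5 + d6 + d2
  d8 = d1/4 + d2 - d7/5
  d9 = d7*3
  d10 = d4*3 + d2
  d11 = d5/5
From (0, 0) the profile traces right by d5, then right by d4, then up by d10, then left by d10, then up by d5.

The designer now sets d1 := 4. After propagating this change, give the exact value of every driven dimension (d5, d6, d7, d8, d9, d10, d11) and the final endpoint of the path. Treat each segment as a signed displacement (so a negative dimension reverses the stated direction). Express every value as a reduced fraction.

Apply edit: d1 := 4
  d5 = d2 + d3 = 44/3
  d6 = d4 - d3 = 19/3
  d7 = d5*5 + d6 + d2 = 272/3
  d8 = d1/4 + d2 - d7/5 = -92/15
  d9 = d7*3 = 272
  d10 = d4*3 + d2 = 41
  d11 = d5/5 = 44/15
Walk from origin (0, 0):
  seg 1: right by d5 = 44/3 → (44/3, 0)
  seg 2: right by d4 = 10 → (74/3, 0)
  seg 3: up by d10 = 41 → (74/3, 41)
  seg 4: left by d10 = 41 → (-49/3, 41)
  seg 5: up by d5 = 44/3 → (-49/3, 167/3)

d5 = 44/3
d6 = 19/3
d7 = 272/3
d8 = -92/15
d9 = 272
d10 = 41
d11 = 44/15
endpoint = (-49/3, 167/3)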